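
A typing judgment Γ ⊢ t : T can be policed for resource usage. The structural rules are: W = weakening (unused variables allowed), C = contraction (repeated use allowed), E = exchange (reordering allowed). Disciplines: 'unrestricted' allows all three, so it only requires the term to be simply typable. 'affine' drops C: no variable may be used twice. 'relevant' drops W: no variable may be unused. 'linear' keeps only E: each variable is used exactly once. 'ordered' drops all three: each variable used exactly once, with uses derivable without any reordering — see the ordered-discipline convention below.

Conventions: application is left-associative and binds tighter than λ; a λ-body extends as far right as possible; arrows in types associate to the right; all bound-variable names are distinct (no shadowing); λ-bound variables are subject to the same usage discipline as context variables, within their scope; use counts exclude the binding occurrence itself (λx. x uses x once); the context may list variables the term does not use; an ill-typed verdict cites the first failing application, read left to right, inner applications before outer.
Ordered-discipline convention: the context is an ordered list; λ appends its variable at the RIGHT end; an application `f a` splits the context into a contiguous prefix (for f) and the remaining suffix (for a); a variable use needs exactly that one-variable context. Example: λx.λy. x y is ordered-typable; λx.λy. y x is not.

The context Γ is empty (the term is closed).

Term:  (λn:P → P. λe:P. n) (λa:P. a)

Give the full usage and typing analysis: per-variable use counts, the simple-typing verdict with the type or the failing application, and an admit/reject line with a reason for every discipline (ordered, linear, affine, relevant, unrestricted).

use counts: n (bound) ×1, e (bound) ×0, a (bound) ×1
order of uses: n, a
typing: well-typed — term : P → P → P
ordered: ✗ — e left unused
linear: ✗ — e left unused
affine: ✓ — at most one use each (n, e, a)
relevant: ✗ — e left unused
unrestricted: ✓ — simply typable at P → P → P; W, C, E all held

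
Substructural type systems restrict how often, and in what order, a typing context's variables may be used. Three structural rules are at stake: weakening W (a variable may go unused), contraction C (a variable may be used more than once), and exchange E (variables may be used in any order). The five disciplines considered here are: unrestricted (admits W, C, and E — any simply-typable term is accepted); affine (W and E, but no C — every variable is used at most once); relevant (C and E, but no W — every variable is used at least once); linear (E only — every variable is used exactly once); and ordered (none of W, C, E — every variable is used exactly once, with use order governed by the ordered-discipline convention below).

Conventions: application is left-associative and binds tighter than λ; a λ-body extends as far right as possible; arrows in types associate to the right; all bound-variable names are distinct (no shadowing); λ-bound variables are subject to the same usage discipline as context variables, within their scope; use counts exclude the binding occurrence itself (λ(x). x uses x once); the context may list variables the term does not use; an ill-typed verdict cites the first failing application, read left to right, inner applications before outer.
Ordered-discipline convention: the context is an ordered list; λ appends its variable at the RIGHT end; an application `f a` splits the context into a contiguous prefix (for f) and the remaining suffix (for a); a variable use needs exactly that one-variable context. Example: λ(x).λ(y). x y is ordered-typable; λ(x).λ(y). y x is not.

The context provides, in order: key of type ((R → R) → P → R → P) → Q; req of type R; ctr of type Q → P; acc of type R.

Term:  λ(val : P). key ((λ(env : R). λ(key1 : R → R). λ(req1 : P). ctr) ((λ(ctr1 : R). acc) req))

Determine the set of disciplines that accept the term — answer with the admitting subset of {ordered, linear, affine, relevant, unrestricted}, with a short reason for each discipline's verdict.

admitted in: none
variable uses: key: 1, req: 1, ctr: 1, acc: 1, val (λ-bound): 0, env (λ-bound): 0, key1 (λ-bound): 0, req1 (λ-bound): 0, ctr1 (λ-bound): 0
use order (left to right): key, ctr, acc, req
typing: ill-typed: a function awaiting (R → R) → P → R → P gets (R → R) → P → Q → P
ordered: ✗ — fails simple typing
linear: ✗ — a type mismatch blocks all five
affine: ✗ — the type mismatch rejects it
relevant: ✗ — not simply typable
unrestricted: ✗ — fails simple typing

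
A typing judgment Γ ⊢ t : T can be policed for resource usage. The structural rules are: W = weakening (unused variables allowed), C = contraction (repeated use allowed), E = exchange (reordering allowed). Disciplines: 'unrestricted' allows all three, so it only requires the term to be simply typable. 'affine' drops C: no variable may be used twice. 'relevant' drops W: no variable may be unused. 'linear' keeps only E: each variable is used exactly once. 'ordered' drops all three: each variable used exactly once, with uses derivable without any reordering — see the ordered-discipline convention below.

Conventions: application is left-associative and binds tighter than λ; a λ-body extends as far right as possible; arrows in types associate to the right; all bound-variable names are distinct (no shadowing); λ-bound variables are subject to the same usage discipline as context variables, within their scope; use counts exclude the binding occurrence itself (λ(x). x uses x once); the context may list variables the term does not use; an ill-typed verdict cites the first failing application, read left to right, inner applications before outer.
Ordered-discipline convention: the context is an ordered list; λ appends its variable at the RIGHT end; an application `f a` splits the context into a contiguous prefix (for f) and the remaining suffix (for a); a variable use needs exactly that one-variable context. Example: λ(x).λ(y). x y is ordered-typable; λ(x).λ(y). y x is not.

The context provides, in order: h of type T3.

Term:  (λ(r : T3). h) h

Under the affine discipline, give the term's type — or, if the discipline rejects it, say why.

not well-typed under affine — repeated use of h ×2
usage: h: 2×, r (λ-bound): 0×
use order (left to right): h, h
typing: the term checks, with type T3
all disciplines: ordered ✗ | linear ✗ | affine ✗ | relevant ✗ | unrestricted ✓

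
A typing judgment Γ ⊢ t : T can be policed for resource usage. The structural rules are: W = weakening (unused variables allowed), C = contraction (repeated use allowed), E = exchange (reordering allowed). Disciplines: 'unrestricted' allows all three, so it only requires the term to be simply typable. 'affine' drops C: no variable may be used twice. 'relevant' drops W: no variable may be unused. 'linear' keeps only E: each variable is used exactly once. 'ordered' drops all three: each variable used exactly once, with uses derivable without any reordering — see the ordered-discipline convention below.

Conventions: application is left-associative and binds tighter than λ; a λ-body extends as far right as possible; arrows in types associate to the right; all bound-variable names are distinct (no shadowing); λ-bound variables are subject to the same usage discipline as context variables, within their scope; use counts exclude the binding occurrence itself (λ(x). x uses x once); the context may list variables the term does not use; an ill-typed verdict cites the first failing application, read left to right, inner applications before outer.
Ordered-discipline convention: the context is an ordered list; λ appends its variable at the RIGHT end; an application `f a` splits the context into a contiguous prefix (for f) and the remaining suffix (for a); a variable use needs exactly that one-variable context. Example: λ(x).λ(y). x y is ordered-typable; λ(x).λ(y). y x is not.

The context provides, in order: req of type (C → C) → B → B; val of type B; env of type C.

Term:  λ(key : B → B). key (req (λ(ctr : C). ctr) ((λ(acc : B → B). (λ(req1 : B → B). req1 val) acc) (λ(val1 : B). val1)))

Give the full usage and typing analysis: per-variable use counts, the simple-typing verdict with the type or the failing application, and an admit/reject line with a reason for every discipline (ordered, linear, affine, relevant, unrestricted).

use counts: req: 1; val: 1; env: 0; key (bound): 1; ctr (bound): 1; acc (bound): 1; req1 (bound): 1; val1 (bound): 1
left-to-right use order: key, req, ctr, req1, val, acc, val1
typing: well-typed — term : (B → B) → B
ordered: ✗ — unused: env — weakening required
linear: ✗ — unused: env — weakening required
affine: ✓ — req, val, env, key, ctr, acc, req1, val1: no repeats, contraction unneeded
relevant: ✗ — unused: env — weakening required
unrestricted: ✓ — simply typable at (B → B) → B; W, C, E all held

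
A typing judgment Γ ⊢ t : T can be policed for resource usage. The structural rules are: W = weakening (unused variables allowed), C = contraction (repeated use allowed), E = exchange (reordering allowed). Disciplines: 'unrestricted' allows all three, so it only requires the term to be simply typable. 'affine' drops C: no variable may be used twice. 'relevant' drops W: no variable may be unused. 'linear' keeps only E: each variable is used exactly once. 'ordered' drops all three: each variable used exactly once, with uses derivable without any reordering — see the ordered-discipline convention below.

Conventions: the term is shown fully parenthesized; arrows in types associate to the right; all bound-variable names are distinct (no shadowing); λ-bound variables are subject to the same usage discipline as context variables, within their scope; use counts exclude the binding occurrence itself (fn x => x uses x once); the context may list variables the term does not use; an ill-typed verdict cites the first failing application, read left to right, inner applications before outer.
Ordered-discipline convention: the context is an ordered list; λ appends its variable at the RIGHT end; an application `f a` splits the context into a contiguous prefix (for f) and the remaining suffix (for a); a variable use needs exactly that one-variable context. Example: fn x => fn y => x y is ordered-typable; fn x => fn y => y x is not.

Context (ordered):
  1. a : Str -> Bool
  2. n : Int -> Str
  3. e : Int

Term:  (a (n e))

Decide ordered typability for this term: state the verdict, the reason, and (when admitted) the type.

yes — a, n, e: once each, no exchange needed; term : Bool
use counts: a=1, n=1, e=1
uses in reading order: a, n, e
typing: well-typed — term : Bool
summary: ordered ✓, linear ✓, affine ✓, relevant ✓, unrestricted ✓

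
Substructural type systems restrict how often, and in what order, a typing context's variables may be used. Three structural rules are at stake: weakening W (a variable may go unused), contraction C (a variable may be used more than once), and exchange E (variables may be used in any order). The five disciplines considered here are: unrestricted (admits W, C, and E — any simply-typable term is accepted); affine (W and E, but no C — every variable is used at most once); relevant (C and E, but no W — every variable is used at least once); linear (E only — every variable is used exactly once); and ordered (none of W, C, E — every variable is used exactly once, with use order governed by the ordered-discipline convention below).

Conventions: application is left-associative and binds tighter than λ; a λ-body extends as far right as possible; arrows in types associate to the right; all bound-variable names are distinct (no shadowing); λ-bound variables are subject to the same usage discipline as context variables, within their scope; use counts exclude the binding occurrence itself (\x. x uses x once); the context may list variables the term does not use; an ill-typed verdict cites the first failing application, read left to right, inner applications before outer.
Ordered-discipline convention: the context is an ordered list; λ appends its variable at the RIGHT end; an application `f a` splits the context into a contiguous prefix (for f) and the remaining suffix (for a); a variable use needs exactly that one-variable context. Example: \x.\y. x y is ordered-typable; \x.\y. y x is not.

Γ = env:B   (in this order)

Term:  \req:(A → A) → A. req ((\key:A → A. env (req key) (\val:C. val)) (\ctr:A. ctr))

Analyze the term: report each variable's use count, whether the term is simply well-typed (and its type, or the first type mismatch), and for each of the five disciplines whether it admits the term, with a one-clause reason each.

counts: env: 1×; req [bound]: 2×; key [bound]: 1×; val [bound]: 1×; ctr [bound]: 1×
left-to-right use order: req, env, req, key, val, ctr
typing: ill-typed: non-function type B applied to an argument
ordered: ✗ — a type mismatch blocks all five
linear: ✗ — the type mismatch rejects it
affine: ✗ — not simply typable
relevant: ✗ — fails simple typing
unrestricted: ✗ — a type mismatch blocks all five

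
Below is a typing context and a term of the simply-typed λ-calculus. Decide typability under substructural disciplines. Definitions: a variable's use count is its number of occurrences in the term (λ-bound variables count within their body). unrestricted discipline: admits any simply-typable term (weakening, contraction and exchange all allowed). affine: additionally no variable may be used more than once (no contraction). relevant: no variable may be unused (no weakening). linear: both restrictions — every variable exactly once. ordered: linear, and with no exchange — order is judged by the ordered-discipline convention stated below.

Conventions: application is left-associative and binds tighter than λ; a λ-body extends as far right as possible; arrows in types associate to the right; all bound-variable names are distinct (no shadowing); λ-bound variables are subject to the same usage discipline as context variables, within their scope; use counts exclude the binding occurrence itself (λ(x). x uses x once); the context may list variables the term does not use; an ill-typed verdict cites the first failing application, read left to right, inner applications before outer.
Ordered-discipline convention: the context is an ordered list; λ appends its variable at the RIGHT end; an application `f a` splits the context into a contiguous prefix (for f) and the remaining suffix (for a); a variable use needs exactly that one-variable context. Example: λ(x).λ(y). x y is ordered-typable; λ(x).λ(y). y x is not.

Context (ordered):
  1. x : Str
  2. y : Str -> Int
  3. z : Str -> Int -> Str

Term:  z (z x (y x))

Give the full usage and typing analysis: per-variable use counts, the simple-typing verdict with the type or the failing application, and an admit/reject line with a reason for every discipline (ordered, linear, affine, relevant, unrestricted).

use counts: x: 2, y: 1, z: 2
left-to-right use order: z, z, x, y, x
typing: well-typed — term : Int -> Str
ordered: ✗, uses contraction: x ×2, z ×2
linear: ✗, uses contraction: x ×2, z ×2
affine: ✗, uses contraction: x ×2, z ×2
relevant: ✓, at least one use each (x, y, z)
unrestricted: ✓, type-checks (Int -> Str) and nothing is barred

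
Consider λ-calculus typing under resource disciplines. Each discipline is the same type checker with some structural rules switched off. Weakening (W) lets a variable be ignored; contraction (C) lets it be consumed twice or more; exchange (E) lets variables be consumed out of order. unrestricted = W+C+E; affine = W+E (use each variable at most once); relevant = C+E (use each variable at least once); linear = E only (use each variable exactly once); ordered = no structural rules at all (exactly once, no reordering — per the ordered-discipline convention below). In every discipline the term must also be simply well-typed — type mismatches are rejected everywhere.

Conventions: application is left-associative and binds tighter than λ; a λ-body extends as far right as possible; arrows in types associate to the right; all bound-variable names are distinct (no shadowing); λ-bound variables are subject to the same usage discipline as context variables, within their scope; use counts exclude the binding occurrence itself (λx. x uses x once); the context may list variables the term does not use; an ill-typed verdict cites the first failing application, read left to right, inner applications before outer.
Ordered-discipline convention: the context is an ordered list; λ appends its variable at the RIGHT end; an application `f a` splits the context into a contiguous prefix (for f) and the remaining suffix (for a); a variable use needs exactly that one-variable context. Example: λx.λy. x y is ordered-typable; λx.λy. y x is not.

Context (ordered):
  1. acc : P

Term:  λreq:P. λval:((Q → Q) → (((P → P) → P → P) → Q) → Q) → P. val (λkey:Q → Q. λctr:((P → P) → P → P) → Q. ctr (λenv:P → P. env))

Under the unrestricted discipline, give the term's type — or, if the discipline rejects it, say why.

term : P → (((Q → Q) → (((P → P) → P → P) → Q) → Q) → P) → P
use counts: acc=0, req [bound]=0, val [bound]=1, key [bound]=0, ctr [bound]=1, env [bound]=1
order of uses: val, ctr, env
typing: well-typed — term : P → (((Q → Q) → (((P → P) → P → P) → Q) → Q) → P) → P
per-discipline verdicts: ordered ✗ | linear ✗ | affine ✓ | relevant ✗ | unrestricted ✓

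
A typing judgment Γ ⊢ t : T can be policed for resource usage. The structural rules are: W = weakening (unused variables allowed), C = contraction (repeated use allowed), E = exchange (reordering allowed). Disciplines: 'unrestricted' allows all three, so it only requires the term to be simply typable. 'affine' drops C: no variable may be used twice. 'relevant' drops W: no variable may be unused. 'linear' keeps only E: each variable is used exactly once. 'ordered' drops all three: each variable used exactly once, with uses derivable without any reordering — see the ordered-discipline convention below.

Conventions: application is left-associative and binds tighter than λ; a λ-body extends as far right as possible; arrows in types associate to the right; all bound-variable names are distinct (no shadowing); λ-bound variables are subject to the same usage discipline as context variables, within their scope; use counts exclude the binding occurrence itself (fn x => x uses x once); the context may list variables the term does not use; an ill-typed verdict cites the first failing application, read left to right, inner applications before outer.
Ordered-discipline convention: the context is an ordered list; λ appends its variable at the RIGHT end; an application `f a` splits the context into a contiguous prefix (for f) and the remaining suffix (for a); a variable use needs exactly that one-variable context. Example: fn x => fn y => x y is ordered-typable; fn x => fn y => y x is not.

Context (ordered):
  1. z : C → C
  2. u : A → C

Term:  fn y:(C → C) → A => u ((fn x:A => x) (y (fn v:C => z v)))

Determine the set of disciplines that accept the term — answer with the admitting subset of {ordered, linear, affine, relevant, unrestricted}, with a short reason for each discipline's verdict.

admitted in: linear, affine, relevant, unrestricted
counts: z: 1×, u: 1×, y (bound): 1×, x (bound): 1×, v (bound): 1×
use order (left to right): u, x, y, z, v
typing: well-typed at ((C → C) → A) → C
ordered: ✗ — no ordered split (uses run u, x, y, z, v)
linear: ✓ — each of z, u, y, x, v used exactly once
affine: ✓ — no duplicate uses among z, u, y, x, v
relevant: ✓ — every one of z, u, y, x, v appears
unrestricted: ✓ — well-typed at ((C → C) → A) → C; no restrictions here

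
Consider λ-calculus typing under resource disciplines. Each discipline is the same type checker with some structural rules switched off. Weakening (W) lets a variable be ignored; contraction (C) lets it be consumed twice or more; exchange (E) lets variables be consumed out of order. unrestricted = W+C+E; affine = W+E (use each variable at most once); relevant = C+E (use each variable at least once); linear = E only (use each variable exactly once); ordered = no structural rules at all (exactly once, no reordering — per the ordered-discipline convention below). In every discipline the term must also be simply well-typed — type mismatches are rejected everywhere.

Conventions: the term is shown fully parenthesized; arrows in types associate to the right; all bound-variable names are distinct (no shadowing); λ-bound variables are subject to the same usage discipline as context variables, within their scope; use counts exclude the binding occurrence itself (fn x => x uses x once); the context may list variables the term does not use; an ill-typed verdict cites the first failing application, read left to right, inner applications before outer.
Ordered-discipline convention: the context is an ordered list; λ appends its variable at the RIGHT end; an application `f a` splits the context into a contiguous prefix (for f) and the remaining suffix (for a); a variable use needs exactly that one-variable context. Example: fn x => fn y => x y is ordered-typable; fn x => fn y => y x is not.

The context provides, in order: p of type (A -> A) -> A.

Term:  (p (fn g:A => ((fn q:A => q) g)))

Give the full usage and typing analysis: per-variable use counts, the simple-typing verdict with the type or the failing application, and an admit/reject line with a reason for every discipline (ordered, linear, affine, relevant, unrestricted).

variable uses: p: 1×, g (λ-bound): 1×, q (λ-bound): 1×
use order (left to right): p, q, g
typing: the term checks, with type A
ordered: ✓ — single-use (p, g, q), ordered derivation ok
linear: ✓ — single use per variable (p, g, q)
affine: ✓ — at most one use each (p, g, q)
relevant: ✓ — p, g, q: all used, weakening unneeded
unrestricted: ✓ — typability at A is all that's needed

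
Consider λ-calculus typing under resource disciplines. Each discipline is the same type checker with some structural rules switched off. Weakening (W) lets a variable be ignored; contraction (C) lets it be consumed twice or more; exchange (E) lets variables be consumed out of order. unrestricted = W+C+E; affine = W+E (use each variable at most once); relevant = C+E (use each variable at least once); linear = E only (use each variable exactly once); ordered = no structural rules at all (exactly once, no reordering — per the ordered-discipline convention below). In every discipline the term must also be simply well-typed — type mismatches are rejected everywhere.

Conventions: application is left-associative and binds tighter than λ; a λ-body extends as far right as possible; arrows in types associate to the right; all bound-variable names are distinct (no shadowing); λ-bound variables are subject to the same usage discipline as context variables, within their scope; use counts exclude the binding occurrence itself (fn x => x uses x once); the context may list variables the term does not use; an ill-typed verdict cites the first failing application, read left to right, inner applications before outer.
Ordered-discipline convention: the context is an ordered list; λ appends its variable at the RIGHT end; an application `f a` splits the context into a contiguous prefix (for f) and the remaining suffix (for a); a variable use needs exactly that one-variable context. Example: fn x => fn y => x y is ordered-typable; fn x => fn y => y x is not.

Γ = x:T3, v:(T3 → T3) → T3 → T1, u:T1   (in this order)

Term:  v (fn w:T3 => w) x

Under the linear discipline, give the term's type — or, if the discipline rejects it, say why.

not well-typed under linear — unused: u — weakening required
variable uses: x: 1×, v: 1×, u: 0×, w [bound]: 1×
order of uses: v, w, x
typing: well-typed at T1
across the five disciplines: ordered ✗, linear ✗, affine ✓, relevant ✗, unrestricted ✓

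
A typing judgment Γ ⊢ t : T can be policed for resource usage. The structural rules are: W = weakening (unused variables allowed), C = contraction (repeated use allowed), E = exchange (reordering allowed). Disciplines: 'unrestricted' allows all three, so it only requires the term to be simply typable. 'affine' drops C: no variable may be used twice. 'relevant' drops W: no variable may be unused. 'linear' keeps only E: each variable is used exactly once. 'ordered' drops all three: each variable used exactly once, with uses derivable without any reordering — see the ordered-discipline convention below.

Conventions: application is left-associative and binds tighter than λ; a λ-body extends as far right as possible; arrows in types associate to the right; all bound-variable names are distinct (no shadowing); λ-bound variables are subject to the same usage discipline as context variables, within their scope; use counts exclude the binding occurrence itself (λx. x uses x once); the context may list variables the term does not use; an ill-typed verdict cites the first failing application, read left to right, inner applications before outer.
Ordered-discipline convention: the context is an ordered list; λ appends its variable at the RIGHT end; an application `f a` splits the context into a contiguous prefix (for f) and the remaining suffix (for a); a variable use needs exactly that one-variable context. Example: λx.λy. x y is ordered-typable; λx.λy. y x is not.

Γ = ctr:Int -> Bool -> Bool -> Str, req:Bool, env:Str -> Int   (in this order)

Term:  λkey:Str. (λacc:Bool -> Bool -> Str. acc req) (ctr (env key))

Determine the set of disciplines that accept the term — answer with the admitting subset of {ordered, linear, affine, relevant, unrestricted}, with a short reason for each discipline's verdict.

admitting disciplines: linear, affine, relevant, unrestricted
counts: ctr: 1, req: 1, env: 1, key (bound): 1, acc (bound): 1
uses in reading order: acc, req, ctr, env, key
typing: ✓ — Str -> Bool -> Str
ordered: ✗, use order acc, req, ctr, env, key needs exchange
linear: ✓, single use per variable (ctr, req, env, key, acc)
affine: ✓, ctr, req, env, key, acc: no repeats, contraction unneeded
relevant: ✓, at least one use each (ctr, req, env, key, acc)
unrestricted: ✓, type-checks (Str -> Bool -> Str) and nothing is barred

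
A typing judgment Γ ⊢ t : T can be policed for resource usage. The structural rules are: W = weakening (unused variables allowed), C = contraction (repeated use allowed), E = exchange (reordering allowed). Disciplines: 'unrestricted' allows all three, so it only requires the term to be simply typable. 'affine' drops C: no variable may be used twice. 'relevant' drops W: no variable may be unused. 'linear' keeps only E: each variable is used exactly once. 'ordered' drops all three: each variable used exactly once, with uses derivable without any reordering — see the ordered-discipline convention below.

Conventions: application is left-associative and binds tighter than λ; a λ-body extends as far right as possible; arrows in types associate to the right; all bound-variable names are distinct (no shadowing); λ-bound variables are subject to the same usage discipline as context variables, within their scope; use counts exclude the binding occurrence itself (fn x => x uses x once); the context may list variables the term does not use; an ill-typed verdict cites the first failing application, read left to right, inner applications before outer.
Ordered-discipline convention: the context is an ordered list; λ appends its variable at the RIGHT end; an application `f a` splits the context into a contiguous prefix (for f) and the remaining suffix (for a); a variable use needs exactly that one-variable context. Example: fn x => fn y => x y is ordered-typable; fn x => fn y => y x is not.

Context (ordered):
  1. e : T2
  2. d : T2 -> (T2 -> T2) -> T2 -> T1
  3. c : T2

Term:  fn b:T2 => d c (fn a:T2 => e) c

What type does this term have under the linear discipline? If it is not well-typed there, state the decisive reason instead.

not well-typed under linear — needs contraction — c ×2; unused: b, a — weakening required
counts: e: 1×, d: 1×, c: 2×, b [bound]: 0×, a [bound]: 0×
order of uses: d, c, e, c
typing: well-typed at T2 -> T1
all disciplines: ordered ✗ · linear ✗ · affine ✗ · relevant ✗ · unrestricted ✓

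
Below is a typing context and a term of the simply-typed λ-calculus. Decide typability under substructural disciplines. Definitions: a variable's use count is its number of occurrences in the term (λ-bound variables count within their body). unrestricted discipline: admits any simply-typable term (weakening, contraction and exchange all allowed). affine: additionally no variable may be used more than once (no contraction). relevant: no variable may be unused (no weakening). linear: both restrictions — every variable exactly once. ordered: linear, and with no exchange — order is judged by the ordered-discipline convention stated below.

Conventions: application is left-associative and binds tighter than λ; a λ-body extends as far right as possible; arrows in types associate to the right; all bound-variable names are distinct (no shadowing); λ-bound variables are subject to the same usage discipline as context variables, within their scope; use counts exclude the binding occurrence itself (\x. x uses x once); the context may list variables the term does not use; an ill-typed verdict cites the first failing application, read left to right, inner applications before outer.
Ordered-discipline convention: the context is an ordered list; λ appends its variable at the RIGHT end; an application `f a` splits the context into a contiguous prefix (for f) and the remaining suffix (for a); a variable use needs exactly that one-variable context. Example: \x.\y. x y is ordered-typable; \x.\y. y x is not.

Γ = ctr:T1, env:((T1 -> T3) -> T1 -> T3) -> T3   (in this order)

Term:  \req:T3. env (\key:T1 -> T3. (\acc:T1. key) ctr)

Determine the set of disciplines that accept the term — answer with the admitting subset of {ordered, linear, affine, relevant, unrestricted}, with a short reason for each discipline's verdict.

admitted by: affine, unrestricted
usage: ctr=1; env=1; req (bound)=0; key (bound)=1; acc (bound)=0
use order (left to right): env, key, ctr
typing: ✓ — T3 -> T3
ordered ✗ (unused: req, acc — weakening required)
linear ✗ (unused: req, acc — weakening required)
affine ✓ (none of ctr, env, req, key, acc used more than once)
relevant ✗ (unused: req, acc — weakening required)
unrestricted ✓ (type-checks (T3 -> T3) and nothing is barred)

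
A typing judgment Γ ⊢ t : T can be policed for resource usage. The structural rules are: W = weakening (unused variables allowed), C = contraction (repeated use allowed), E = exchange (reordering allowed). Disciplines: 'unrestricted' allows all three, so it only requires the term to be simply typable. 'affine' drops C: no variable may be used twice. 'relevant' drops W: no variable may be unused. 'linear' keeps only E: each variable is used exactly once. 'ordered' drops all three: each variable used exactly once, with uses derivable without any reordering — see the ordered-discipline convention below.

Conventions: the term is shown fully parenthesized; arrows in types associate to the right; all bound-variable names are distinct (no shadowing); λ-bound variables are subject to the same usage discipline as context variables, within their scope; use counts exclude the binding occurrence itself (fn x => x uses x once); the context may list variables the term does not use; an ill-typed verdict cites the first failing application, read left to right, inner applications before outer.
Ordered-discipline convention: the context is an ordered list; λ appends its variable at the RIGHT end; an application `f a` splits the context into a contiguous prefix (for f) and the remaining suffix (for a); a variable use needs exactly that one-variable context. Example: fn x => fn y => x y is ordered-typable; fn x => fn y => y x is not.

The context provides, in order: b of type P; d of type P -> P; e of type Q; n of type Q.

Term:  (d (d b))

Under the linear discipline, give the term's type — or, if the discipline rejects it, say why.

not well-typed under linear — repeated use of d ×2; needs weakening: e, n unused
variable uses: b ×1, d ×2, e ×0, n ×0
uses in reading order: d, d, b
typing: well-typed — term : P
summary: ordered ✗; linear ✗; affine ✗; relevant ✗; unrestricted ✓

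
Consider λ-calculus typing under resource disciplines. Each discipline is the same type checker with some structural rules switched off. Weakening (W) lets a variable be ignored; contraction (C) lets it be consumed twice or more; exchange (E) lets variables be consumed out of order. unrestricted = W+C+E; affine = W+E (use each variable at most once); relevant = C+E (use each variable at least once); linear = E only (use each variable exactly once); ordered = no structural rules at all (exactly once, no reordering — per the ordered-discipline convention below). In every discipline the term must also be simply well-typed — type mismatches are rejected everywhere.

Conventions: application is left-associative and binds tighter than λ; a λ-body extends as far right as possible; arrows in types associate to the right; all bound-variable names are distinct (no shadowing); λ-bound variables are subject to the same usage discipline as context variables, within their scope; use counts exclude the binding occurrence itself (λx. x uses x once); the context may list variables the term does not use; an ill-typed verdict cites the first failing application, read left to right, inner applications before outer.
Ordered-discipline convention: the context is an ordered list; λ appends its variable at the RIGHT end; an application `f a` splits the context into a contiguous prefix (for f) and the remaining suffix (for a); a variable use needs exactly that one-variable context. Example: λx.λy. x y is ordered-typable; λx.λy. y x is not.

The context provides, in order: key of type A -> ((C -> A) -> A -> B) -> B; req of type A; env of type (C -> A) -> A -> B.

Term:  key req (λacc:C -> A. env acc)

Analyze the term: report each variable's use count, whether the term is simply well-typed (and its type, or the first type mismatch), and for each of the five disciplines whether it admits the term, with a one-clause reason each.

counts: key=1; req=1; env=1; acc (λ-bound)=1
use order (left to right): key, req, env, acc
typing: the term checks, with type B
ordered: ✓, key, req, env, acc once each; derivable with no W/C/E
linear: ✓, each of key, req, env, acc used exactly once
affine: ✓, no duplicate uses among key, req, env, acc
relevant: ✓, every one of key, req, env, acc appears
unrestricted: ✓, typability at B is all that's needed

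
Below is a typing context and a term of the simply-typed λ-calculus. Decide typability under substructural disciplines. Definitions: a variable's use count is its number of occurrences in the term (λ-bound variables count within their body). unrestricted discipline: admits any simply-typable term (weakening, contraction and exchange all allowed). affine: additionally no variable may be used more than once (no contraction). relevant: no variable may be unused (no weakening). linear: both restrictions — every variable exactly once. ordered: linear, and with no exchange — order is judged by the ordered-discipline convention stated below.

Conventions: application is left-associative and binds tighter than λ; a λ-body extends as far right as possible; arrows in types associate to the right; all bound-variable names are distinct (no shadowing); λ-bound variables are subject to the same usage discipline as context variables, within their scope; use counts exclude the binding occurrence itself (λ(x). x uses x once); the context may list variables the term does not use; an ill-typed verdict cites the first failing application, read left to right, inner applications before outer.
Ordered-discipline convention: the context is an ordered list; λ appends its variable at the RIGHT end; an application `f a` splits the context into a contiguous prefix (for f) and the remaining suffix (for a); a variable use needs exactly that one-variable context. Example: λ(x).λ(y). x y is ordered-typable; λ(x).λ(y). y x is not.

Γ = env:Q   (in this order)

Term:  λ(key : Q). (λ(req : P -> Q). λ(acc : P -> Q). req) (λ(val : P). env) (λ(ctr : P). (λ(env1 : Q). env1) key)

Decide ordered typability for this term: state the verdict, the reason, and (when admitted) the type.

no — acc, val, ctr never used (weakening)
use counts: env: 1×, key [bound]: 1×, req [bound]: 1×, acc [bound]: 0×, val [bound]: 0×, ctr [bound]: 0×, env1 [bound]: 1×
left-to-right use order: req, env, env1, key
typing: the term checks, with type Q -> P -> Q
across the five disciplines: ordered ✗ | linear ✗ | affine ✓ | relevant ✗ | unrestricted ✓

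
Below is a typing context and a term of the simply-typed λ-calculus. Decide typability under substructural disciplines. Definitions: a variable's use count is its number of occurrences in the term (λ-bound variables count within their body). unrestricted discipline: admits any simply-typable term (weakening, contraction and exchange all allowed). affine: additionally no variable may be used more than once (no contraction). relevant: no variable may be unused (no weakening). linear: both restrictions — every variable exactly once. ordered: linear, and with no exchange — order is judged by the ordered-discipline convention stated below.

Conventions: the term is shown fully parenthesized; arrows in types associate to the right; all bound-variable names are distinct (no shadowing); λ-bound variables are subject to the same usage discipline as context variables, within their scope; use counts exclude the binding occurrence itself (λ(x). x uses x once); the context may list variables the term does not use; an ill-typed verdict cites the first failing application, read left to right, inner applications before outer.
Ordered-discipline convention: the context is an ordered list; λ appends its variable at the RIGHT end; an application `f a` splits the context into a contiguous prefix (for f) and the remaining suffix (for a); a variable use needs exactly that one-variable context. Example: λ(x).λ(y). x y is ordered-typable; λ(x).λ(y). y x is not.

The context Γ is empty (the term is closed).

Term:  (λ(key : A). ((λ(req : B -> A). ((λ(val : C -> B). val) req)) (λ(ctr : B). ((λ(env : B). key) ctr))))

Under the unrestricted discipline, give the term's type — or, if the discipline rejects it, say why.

not well-typed under unrestricted — a type mismatch blocks all five
use counts: key (λ-bound)=1, req (λ-bound)=1, val (λ-bound)=1, ctr (λ-bound)=1, env (λ-bound)=0
order of uses: val, req, key, ctr
typing: ill-typed: a function awaiting C -> B gets B -> A
across the five disciplines: ordered ✗ | linear ✗ | affine ✗ | relevant ✗ | unrestricted ✗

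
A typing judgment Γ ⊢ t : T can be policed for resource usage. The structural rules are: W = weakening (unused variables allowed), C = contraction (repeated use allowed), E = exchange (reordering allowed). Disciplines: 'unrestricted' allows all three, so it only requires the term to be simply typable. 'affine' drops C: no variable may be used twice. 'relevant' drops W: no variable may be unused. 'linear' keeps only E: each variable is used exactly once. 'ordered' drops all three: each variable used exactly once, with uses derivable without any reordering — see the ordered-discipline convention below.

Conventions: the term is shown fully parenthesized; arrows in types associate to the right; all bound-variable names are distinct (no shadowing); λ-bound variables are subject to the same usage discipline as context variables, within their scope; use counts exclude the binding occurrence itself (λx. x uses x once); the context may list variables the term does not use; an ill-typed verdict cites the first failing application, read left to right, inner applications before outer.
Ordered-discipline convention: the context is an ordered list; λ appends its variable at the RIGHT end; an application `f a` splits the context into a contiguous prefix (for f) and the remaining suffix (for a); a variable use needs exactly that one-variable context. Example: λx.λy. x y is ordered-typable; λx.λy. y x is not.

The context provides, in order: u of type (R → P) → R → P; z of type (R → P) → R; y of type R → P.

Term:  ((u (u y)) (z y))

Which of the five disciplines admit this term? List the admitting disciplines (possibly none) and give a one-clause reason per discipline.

admitted in: relevant, unrestricted
counts: u: 2; z: 1; y: 2
use order (left to right): u, u, y, z, y
typing: ✓ — P
ordered: ✗ — repeated use of u ×2, y ×2
linear: ✗ — repeated use of u ×2, y ×2
affine: ✗ — repeated use of u ×2, y ×2
relevant: ✓ — u, z, y: all used, weakening unneeded
unrestricted: ✓ — typability at P is all that's needed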